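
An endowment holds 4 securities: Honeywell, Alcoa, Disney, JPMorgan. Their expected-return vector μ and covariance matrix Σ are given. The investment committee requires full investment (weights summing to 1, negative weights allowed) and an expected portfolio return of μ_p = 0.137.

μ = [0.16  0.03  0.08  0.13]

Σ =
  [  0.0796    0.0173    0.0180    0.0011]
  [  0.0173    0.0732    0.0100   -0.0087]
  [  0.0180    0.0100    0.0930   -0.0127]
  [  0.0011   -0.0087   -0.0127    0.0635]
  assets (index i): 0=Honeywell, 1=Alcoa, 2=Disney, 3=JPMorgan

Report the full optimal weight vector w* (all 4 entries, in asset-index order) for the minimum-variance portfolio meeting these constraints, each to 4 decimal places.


p=Σ⁻¹μ = [1.7669  0.1437  0.8028  2.1969]
q=Σ⁻¹𝟙 = [7.0890  12.8487  10.6645  19.5185]
a=μᵀp=0.636836  b=𝟙ᵀp=4.910268  c=𝟙ᵀq=50.120707  D=ac−b²=7.807942
λ₁=(c·0.137−b)/D = (50.120707·0.137−4.910268)/7.807942 = 0.250549
λ₂=(a−b·0.137)/D = (0.636836−4.910268·0.137)/7.807942 = -0.004594
w* = 0.250549·p + -0.004594·q:
  w_0 = 0.250549·1.7669 + -0.004594·7.0890 = 0.4101  (Honeywell)
  w_1 = 0.250549·0.1437 + -0.004594·12.8487 = -0.0230  (Alcoa)
  w_2 = 0.250549·0.8028 + -0.004594·10.6645 = 0.1521  (Disney)
  w_3 = 0.250549·2.1969 + -0.004594·19.5185 = 0.4608  (JPMorgan)
Σw_i=1.0000  μᵀw=0.1370
σ²=wᵀΣw=λ₁·μ_p+λ₂ = 0.250549·0.137 + -0.004594 = 0.029731 ≈ 0.0297

0.4101  -0.0230  0.1521  0.4608


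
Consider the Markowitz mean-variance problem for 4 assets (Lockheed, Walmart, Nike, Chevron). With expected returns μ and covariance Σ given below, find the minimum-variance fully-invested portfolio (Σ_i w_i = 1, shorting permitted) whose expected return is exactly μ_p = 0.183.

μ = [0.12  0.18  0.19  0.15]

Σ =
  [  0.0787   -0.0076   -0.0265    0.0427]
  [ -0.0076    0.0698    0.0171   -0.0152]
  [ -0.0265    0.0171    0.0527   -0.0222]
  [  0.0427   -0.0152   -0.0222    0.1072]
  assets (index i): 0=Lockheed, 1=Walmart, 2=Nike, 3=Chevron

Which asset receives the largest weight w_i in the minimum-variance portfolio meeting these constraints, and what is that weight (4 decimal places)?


g=Σ⁻¹μ = [2.4303  2.0198  4.9019  1.7328]
h=Σ⁻¹𝟙 = [18.1835  11.4257  28.4547  9.5982]
a=μᵀg=1.846479  b=𝟙ᵀg=11.084773  c=𝟙ᵀh=67.662124  D=ac−b²=2.064503
λ₁=(c·0.183−b)/D = (67.662124·0.183−11.084773)/2.064503 = 0.628430
λ₂=(a−b·0.183)/D = (1.846479−11.084773·0.183)/2.064503 = -0.088173
w* = 0.628430·g + -0.088173·h:
  w_0 = 0.628430·2.4303 + -0.088173·18.1835 = -0.0760  (Lockheed)
  w_1 = 0.628430·2.0198 + -0.088173·11.4257 = 0.2619  (Walmart)
  w_2 = 0.628430·4.9019 + -0.088173·28.4547 = 0.5715  (Nike)
  w_3 = 0.628430·1.7328 + -0.088173·9.5982 = 0.2426  (Chevron)
Σw_i=1.0000  μᵀw=0.1830
σ²=wᵀΣw=λ₁·μ_p+λ₂ = 0.628430·0.183 + -0.088173 = 0.026829 ≈ 0.0268

Nike (0.5715)


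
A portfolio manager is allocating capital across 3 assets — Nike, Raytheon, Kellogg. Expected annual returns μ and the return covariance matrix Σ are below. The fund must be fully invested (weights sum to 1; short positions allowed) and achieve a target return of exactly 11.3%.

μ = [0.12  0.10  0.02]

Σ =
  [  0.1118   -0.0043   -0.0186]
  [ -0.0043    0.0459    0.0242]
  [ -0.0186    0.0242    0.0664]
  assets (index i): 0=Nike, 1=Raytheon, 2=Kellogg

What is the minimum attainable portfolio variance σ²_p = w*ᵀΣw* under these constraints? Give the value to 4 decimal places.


x=Σ⁻¹μ = [1.1220  2.4253  -0.2684]
y=Σ⁻¹𝟙 = [11.6293  16.3623  12.3545]
a=μᵀx=0.371796  b=𝟙ᵀx=3.278826  c=𝟙ᵀy=40.345993  D=ac−b²=4.249763
λ₁=(c·0.113−b)/D = (40.345993·0.113−3.278826)/4.249763 = 0.301257
λ₂=(a−b·0.113)/D = (0.371796−3.278826·0.113)/4.249763 = 0.000303
w* = 0.301257·x + 0.000303·y:
  w_0 = 0.301257·1.1220 + 0.000303·11.6293 = 0.3415  (Nike)
  w_1 = 0.301257·2.4253 + 0.000303·16.3623 = 0.7356  (Raytheon)
  w_2 = 0.301257·-0.2684 + 0.000303·12.3545 = -0.0771  (Kellogg)
Σw_i=1.0000  μᵀw=0.1130
σ²=wᵀΣw=λ₁·μ_p+λ₂ = 0.301257·0.113 + 0.000303 = 0.034345 ≈ 0.0343

0.0343


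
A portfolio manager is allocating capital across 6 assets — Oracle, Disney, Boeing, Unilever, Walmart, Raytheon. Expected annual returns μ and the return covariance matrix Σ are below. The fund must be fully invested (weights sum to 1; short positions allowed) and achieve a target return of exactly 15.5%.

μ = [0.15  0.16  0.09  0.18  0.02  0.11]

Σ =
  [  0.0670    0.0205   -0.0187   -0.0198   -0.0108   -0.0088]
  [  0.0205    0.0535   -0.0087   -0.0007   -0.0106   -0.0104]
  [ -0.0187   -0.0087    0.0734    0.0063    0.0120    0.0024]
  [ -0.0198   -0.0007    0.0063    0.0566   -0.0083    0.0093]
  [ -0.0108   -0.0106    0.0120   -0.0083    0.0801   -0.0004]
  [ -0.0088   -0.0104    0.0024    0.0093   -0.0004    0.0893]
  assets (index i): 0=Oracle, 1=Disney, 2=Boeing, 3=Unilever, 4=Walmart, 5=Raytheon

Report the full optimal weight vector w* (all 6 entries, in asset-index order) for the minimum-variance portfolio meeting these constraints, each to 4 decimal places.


0.2721  0.1884  0.1016  0.3702  -0.0090  0.0767

p=Σ⁻¹μ = [3.6259  2.4702  1.8322  4.2277  1.2360  1.3928]
q=Σ⁻¹𝟙 = [26.5221  17.7854  16.7961  25.9253  18.6481  12.8153]
a=μᵀp=2.042927  b=𝟙ᵀp=14.784822  c=𝟙ᵀq=118.492310  D=ac−b²=23.480251
λ₁=(c·0.155−b)/D = (118.492310·0.155−14.784822)/23.480251 = 0.152532
λ₂=(a−b·0.155)/D = (2.042927−14.784822·0.155)/23.480251 = -0.010593
w* = 0.152532·p + -0.010593·q:
  w_0 = 0.152532·3.6259 + -0.010593·26.5221 = 0.2721  (Oracle)
  w_1 = 0.152532·2.4702 + -0.010593·17.7854 = 0.1884  (Disney)
  w_2 = 0.152532·1.8322 + -0.010593·16.7961 = 0.1016  (Boeing)
  w_3 = 0.152532·4.2277 + -0.010593·25.9253 = 0.3702  (Unilever)
  w_4 = 0.152532·1.2360 + -0.010593·18.6481 = -0.0090  (Walmart)
  w_5 = 0.152532·1.3928 + -0.010593·12.8153 = 0.0767  (Raytheon)
Σw_i=1.0000  μᵀw=0.1550
σ²=wᵀΣw=λ₁·μ_p+λ₂ = 0.152532·0.155 + -0.010593 = 0.013050 ≈ 0.0130


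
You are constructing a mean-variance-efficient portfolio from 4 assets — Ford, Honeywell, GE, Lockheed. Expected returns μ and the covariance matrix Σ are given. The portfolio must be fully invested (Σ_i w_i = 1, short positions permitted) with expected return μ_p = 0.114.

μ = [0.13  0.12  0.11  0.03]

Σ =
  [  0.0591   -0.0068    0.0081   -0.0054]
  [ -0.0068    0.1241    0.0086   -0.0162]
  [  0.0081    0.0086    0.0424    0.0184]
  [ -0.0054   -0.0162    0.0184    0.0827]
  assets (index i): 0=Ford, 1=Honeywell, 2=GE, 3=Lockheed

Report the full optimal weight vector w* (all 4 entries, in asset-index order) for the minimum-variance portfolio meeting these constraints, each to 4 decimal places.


0.3917  0.1887  0.3481  0.0715

u=Σ⁻¹μ = [2.0809  0.9866  1.8777  0.2741]
v=Σ⁻¹𝟙 = [17.3761  9.7080  12.9850  12.2391]
a=μᵀu=0.603685  b=𝟙ᵀu=5.219376  c=𝟙ᵀv=52.308218  D=ac−b²=4.335824
λ₁=(c·0.114−b)/D = (52.308218·0.114−5.219376)/4.335824 = 0.171539
λ₂=(a−b·0.114)/D = (0.603685−5.219376·0.114)/4.335824 = 0.002001
w* = 0.171539·u + 0.002001·v:
  w_0 = 0.171539·2.0809 + 0.002001·17.3761 = 0.3917  (Ford)
  w_1 = 0.171539·0.9866 + 0.002001·9.7080 = 0.1887  (Honeywell)
  w_2 = 0.171539·1.8777 + 0.002001·12.9850 = 0.3481  (GE)
  w_3 = 0.171539·0.2741 + 0.002001·12.2391 = 0.0715  (Lockheed)
Σw_i=1.0000  μᵀw=0.1140
σ²=wᵀΣw=λ₁·μ_p+λ₂ = 0.171539·0.114 + 0.002001 = 0.021557 ≈ 0.0216


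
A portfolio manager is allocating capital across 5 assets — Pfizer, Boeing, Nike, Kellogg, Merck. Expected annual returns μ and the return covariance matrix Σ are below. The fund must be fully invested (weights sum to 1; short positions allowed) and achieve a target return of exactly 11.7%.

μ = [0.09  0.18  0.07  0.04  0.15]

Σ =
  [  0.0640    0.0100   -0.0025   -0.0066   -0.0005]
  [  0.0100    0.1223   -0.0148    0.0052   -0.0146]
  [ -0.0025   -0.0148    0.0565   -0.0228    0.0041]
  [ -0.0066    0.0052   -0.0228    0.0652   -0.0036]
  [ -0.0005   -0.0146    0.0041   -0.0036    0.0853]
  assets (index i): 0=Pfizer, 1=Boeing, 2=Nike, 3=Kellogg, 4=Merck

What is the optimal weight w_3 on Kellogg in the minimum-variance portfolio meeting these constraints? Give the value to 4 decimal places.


0.1237

g=Σ⁻¹μ = [1.3818  1.8077  2.2322  1.5020  2.0321]
h=Σ⁻¹𝟙 = [18.1642  10.9327  31.7552  28.1466  13.3626]
a=μᵀg=0.970891  b=𝟙ᵀg=8.955783  c=𝟙ᵀh=102.361333  D=ac−b²=19.175672
λ₁=(c·0.117−b)/D = (102.361333·0.117−8.955783)/19.175672 = 0.157517
λ₂=(a−b·0.117)/D = (0.970891−8.955783·0.117)/19.175672 = -0.004012
w* = 0.157517·g + -0.004012·h:
  w_0 = 0.157517·1.3818 + -0.004012·18.1642 = 0.1448  (Pfizer)
  w_1 = 0.157517·1.8077 + -0.004012·10.9327 = 0.2409  (Boeing)
  w_2 = 0.157517·2.2322 + -0.004012·31.7552 = 0.2242  (Nike)
  w_3 = 0.157517·1.5020 + -0.004012·28.1466 = 0.1237  (Kellogg)
  w_4 = 0.157517·2.0321 + -0.004012·13.3626 = 0.2665  (Merck)
Σw_i=1.0000  μᵀw=0.1170
σ²=wᵀΣw=λ₁·μ_p+λ₂ = 0.157517·0.117 + -0.004012 = 0.014417 ≈ 0.0144


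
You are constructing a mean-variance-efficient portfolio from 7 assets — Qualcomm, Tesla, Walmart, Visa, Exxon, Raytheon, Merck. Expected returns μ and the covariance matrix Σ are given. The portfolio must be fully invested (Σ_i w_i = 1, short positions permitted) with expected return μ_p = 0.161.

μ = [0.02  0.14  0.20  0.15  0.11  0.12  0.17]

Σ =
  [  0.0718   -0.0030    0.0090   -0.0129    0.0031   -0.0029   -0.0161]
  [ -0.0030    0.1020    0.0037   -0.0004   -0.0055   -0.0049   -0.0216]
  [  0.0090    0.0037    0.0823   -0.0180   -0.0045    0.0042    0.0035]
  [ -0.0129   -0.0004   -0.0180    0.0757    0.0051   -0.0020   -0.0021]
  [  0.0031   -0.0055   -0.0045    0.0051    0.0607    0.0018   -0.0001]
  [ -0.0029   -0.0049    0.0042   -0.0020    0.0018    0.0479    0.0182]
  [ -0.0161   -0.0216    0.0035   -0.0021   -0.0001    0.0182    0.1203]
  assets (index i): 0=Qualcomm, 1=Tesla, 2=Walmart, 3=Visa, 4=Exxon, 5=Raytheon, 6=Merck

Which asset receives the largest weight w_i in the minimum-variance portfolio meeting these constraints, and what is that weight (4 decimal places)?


g=Σ⁻¹μ = [0.8428  1.8239  2.7979  2.7694  1.8534  1.9641  1.5247]
h=Σ⁻¹𝟙 = [18.7589  13.9049  13.1659  19.3402  15.5956  18.5179  10.4857]
a=μᵀg=1.945972  b=𝟙ᵀg=13.576311  c=𝟙ᵀh=109.769100  D=ac−b²=29.291413
λ₁=(c·0.161−b)/D = (109.769100·0.161−13.576311)/29.291413 = 0.139854
λ₂=(a−b·0.161)/D = (1.945972−13.576311·0.161)/29.291413 = -0.008187
w* = 0.139854·g + -0.008187·h:
  w_0 = 0.139854·0.8428 + -0.008187·18.7589 = -0.0357  (Qualcomm)
  w_1 = 0.139854·1.8239 + -0.008187·13.9049 = 0.1412  (Tesla)
  w_2 = 0.139854·2.7979 + -0.008187·13.1659 = 0.2835  (Walmart)
  w_3 = 0.139854·2.7694 + -0.008187·19.3402 = 0.2290  (Visa)
  w_4 = 0.139854·1.8534 + -0.008187·15.5956 = 0.1315  (Exxon)
  w_5 = 0.139854·1.9641 + -0.008187·18.5179 = 0.1231  (Raytheon)
  w_6 = 0.139854·1.5247 + -0.008187·10.4857 = 0.1274  (Merck)
Σw_i=1.0000  μᵀw=0.1610
σ²=wᵀΣw=λ₁·μ_p+λ₂ = 0.139854·0.161 + -0.008187 = 0.014329 ≈ 0.0143

Walmart (0.2835)


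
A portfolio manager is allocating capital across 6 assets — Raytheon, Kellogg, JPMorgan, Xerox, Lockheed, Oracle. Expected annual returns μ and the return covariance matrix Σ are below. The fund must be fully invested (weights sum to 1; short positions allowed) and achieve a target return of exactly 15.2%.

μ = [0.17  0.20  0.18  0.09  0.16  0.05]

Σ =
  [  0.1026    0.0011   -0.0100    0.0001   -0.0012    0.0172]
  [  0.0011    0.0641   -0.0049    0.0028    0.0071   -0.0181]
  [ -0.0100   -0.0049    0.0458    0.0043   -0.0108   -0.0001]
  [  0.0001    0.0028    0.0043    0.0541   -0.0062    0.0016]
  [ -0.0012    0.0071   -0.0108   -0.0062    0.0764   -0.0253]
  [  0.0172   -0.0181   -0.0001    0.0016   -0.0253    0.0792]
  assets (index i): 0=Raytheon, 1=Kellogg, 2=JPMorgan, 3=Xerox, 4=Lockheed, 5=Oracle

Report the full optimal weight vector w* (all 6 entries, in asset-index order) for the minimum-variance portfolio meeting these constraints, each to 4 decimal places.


g=Σ⁻¹μ = [1.8245  3.6695  5.3896  1.3639  3.3584  2.1258]
h=Σ⁻¹𝟙 = [8.8878  20.7803  30.2348  17.1256  24.5735  22.9872]
a=μᵀg=2.780574  b=𝟙ᵀg=17.731672  c=𝟙ᵀh=124.589166  D=ac−b²=32.017173
λ₁=(c·0.152−b)/D = (124.589166·0.152−17.731672)/32.017173 = 0.037664
λ₂=(a−b·0.152)/D = (2.780574−17.731672·0.152)/32.017173 = 0.002666
w* = 0.037664·g + 0.002666·h:
  w_0 = 0.037664·1.8245 + 0.002666·8.8878 = 0.0924  (Raytheon)
  w_1 = 0.037664·3.6695 + 0.002666·20.7803 = 0.1936  (Kellogg)
  w_2 = 0.037664·5.3896 + 0.002666·30.2348 = 0.2836  (JPMorgan)
  w_3 = 0.037664·1.3639 + 0.002666·17.1256 = 0.0970  (Xerox)
  w_4 = 0.037664·3.3584 + 0.002666·24.5735 = 0.1920  (Lockheed)
  w_5 = 0.037664·2.1258 + 0.002666·22.9872 = 0.1413  (Oracle)
Σw_i=1.0000  μᵀw=0.1520
σ²=wᵀΣw=λ₁·μ_p+λ₂ = 0.037664·0.152 + 0.002666 = 0.008391 ≈ 0.0084

0.0924  0.1936  0.2836  0.0970  0.1920  0.1413


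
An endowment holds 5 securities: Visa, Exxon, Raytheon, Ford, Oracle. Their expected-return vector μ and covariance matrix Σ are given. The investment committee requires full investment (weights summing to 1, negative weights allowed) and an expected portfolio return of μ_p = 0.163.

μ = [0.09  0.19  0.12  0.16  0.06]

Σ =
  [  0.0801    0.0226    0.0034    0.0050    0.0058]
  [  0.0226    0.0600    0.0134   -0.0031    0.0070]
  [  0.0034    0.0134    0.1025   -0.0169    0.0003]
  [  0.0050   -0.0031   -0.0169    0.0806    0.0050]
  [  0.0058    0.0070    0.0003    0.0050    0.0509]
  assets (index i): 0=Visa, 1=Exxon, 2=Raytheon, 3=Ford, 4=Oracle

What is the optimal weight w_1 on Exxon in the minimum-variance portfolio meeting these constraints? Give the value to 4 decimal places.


0.4547

u=Σ⁻¹μ = [0.0621  2.9404  1.1628  2.3050  0.5341]
v=Σ⁻¹𝟙 = [7.0709  10.5290  10.3318  13.5470  16.0010]
a=μᵀu=1.104639  b=𝟙ᵀu=7.004292  c=𝟙ᵀv=57.479729  D=ac−b²=14.434229
λ₁=(c·0.163−b)/D = (57.479729·0.163−7.004292)/14.434229 = 0.163840
λ₂=(a−b·0.163)/D = (1.104639−7.004292·0.163)/14.434229 = -0.002568
w* = 0.163840·u + -0.002568·v:
  w_0 = 0.163840·0.0621 + -0.002568·7.0709 = -0.0080  (Visa)
  w_1 = 0.163840·2.9404 + -0.002568·10.5290 = 0.4547  (Exxon)
  w_2 = 0.163840·1.1628 + -0.002568·10.3318 = 0.1640  (Raytheon)
  w_3 = 0.163840·2.3050 + -0.002568·13.5470 = 0.3429  (Ford)
  w_4 = 0.163840·0.5341 + -0.002568·16.0010 = 0.0464  (Oracle)
Σw_i=1.0000  μᵀw=0.1630
σ²=wᵀΣw=λ₁·μ_p+λ₂ = 0.163840·0.163 + -0.002568 = 0.024138 ≈ 0.0241


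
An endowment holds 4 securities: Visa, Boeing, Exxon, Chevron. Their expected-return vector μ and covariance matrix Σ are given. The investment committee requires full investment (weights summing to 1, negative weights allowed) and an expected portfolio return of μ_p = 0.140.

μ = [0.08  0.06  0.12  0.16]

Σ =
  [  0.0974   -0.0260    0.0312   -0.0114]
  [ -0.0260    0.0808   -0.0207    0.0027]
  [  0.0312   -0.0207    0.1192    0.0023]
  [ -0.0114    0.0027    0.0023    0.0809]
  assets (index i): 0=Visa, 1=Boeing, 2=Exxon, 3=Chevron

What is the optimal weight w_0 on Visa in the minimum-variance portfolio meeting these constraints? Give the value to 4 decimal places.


p=Σ⁻¹μ = [1.1134  1.2609  0.8944  2.0671]
q=Σ⁻¹𝟙 = [14.3599  18.4859  7.5794  13.5520]
a=μᵀp=0.602790  b=𝟙ᵀp=5.335787  c=𝟙ᵀq=53.977105  D=ac−b²=4.066262
λ₁=(c·0.140−b)/D = (53.977105·0.140−5.335787)/4.066262 = 0.546204
λ₂=(a−b·0.140)/D = (0.602790−5.335787·0.140)/4.066262 = -0.035467
w* = 0.546204·p + -0.035467·q:
  w_0 = 0.546204·1.1134 + -0.035467·14.3599 = 0.0988  (Visa)
  w_1 = 0.546204·1.2609 + -0.035467·18.4859 = 0.0331  (Boeing)
  w_2 = 0.546204·0.8944 + -0.035467·7.5794 = 0.2197  (Exxon)
  w_3 = 0.546204·2.0671 + -0.035467·13.5520 = 0.6484  (Chevron)
Σw_i=1.0000  μᵀw=0.1400
σ²=wᵀΣw=λ₁·μ_p+λ₂ = 0.546204·0.140 + -0.035467 = 0.041001 ≈ 0.0410

0.0988


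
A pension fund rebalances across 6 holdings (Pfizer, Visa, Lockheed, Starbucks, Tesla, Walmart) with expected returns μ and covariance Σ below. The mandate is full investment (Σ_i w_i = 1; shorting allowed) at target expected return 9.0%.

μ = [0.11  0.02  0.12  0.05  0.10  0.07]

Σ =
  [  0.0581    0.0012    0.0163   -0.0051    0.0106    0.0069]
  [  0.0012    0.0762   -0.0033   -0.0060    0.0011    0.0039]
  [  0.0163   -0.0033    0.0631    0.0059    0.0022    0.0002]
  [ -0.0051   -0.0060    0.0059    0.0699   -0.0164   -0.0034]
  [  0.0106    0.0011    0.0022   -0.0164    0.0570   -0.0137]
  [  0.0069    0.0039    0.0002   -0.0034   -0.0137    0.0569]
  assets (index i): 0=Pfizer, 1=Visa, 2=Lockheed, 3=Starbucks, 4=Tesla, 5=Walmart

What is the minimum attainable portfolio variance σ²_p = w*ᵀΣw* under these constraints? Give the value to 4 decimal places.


0.0116

x=Σ⁻¹μ = [0.9687  0.2924  1.4584  1.3121  2.3034  1.7206]
y=Σ⁻¹𝟙 = [7.8942  13.6718  11.3623  22.7204  27.5928  23.6416]
a=μᵀx=0.703790  b=𝟙ᵀx=8.055485  c=𝟙ᵀy=106.883115  D=ac−b²=10.332476
λ₁=(c·0.090−b)/D = (106.883115·0.090−8.055485)/10.332476 = 0.151367
λ₂=(a−b·0.090)/D = (0.703790−8.055485·0.090)/10.332476 = -0.002052
w* = 0.151367·x + -0.002052·y:
  w_0 = 0.151367·0.9687 + -0.002052·7.8942 = 0.1304  (Pfizer)
  w_1 = 0.151367·0.2924 + -0.002052·13.6718 = 0.0162  (Visa)
  w_2 = 0.151367·1.4584 + -0.002052·11.3623 = 0.1974  (Lockheed)
  w_3 = 0.151367·1.3121 + -0.002052·22.7204 = 0.1520  (Starbucks)
  w_4 = 0.151367·2.3034 + -0.002052·27.5928 = 0.2920  (Tesla)
  w_5 = 0.151367·1.7206 + -0.002052·23.6416 = 0.2119  (Walmart)
Σw_i=1.0000  μᵀw=0.0900
σ²=wᵀΣw=λ₁·μ_p+λ₂ = 0.151367·0.090 + -0.002052 = 0.011571 ≈ 0.0116


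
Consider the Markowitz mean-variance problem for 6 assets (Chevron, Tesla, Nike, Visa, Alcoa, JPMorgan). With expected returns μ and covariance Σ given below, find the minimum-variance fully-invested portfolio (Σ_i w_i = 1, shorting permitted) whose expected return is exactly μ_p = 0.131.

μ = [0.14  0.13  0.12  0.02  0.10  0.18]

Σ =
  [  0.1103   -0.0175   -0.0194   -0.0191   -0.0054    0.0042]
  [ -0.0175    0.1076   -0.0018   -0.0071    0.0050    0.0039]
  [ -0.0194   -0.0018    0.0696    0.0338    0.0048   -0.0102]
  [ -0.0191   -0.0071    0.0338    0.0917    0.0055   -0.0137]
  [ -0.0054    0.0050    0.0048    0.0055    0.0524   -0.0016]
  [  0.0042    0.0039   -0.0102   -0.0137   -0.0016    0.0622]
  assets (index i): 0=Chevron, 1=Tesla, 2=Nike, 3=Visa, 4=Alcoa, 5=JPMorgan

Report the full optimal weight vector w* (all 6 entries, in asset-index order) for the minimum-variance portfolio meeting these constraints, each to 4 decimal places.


0.1739  0.1246  0.2067  0.0579  0.1769  0.2600

g=Σ⁻¹μ = [1.9326  1.3752  2.5673  0.1462  1.8228  3.1773]
h=Σ⁻¹𝟙 = [15.6022  11.2970  15.1878  11.3248  17.6371  19.7540]
a=μᵀg=1.514530  b=𝟙ᵀg=11.021370  c=𝟙ᵀh=90.802878  D=ac−b²=16.053082
λ₁=(c·0.131−b)/D = (90.802878·0.131−11.021370)/16.053082 = 0.054432
λ₂=(a−b·0.131)/D = (1.514530−11.021370·0.131)/16.053082 = 0.004406
w* = 0.054432·g + 0.004406·h:
  w_0 = 0.054432·1.9326 + 0.004406·15.6022 = 0.1739  (Chevron)
  w_1 = 0.054432·1.3752 + 0.004406·11.2970 = 0.1246  (Tesla)
  w_2 = 0.054432·2.5673 + 0.004406·15.1878 = 0.2067  (Nike)
  w_3 = 0.054432·0.1462 + 0.004406·11.3248 = 0.0579  (Visa)
  w_4 = 0.054432·1.8228 + 0.004406·17.6371 = 0.1769  (Alcoa)
  w_5 = 0.054432·3.1773 + 0.004406·19.7540 = 0.2600  (JPMorgan)
Σw_i=1.0000  μᵀw=0.1310
σ²=wᵀΣw=λ₁·μ_p+λ₂ = 0.054432·0.131 + 0.004406 = 0.011537 ≈ 0.0115


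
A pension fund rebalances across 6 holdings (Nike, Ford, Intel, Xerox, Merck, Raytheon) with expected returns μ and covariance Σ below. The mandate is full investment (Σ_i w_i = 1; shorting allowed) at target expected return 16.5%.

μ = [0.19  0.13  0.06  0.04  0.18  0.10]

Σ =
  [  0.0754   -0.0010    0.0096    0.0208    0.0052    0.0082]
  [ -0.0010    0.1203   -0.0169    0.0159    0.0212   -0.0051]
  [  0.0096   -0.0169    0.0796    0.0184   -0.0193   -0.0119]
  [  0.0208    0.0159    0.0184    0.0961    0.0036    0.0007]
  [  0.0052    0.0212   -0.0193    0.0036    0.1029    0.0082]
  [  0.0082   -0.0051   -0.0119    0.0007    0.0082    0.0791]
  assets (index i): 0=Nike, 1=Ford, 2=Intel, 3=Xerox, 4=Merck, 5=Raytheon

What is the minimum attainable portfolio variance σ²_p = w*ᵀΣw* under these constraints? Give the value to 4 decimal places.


u=Σ⁻¹μ = [2.2866  1.1480  1.4215  -0.6089  1.5930  1.1553]
v=Σ⁻¹𝟙 = [8.1040  9.2801  17.1375  3.3820  9.3789  13.9765]
a=μᵀu=1.046908  b=𝟙ᵀu=6.995547  c=𝟙ᵀv=61.258887  D=ac−b²=15.194745
λ₁=(c·0.165−b)/D = (61.258887·0.165−6.995547)/15.194745 = 0.204819
λ₂=(a−b·0.165)/D = (1.046908−6.995547·0.165)/15.194745 = -0.007065
w* = 0.204819·u + -0.007065·v:
  w_0 = 0.204819·2.2866 + -0.007065·8.1040 = 0.4111  (Nike)
  w_1 = 0.204819·1.1480 + -0.007065·9.2801 = 0.1696  (Ford)
  w_2 = 0.204819·1.4215 + -0.007065·17.1375 = 0.1701  (Intel)
  w_3 = 0.204819·-0.6089 + -0.007065·3.3820 = -0.1486  (Xerox)
  w_4 = 0.204819·1.5930 + -0.007065·9.3789 = 0.2600  (Merck)
  w_5 = 0.204819·1.1553 + -0.007065·13.9765 = 0.1379  (Raytheon)
Σw_i=1.0000  μᵀw=0.1650
σ²=wᵀΣw=λ₁·μ_p+λ₂ = 0.204819·0.165 + -0.007065 = 0.026730 ≈ 0.0267

0.0267


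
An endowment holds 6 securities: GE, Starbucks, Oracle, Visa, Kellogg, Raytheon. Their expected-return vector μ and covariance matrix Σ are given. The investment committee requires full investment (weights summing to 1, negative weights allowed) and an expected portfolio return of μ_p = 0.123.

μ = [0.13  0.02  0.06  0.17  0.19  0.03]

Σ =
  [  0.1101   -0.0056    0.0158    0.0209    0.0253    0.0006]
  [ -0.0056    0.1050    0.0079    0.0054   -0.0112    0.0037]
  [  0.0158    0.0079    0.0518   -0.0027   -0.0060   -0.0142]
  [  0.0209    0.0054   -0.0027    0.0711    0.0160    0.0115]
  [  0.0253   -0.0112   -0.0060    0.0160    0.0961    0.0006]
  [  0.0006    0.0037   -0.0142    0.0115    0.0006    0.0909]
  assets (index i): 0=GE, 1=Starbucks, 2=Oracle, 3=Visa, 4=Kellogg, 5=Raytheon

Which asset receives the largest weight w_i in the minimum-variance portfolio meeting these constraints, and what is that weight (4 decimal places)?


Visa (0.2852)

p=Σ⁻¹μ = [0.2210  0.1655  1.4438  1.9378  1.7039  0.2910]
q=Σ⁻¹𝟙 = [1.9637  8.1199  22.7368  9.2432  10.6348  12.9699]
a=μᵀp=0.780563  b=𝟙ᵀp=5.762941  c=𝟙ᵀq=65.668237  D=ac−b²=18.046714
λ₁=(c·0.123−b)/D = (65.668237·0.123−5.762941)/18.046714 = 0.128237
λ₂=(a−b·0.123)/D = (0.780563−5.762941·0.123)/18.046714 = 0.003974
w* = 0.128237·p + 0.003974·q:
  w_0 = 0.128237·0.2210 + 0.003974·1.9637 = 0.0361  (GE)
  w_1 = 0.128237·0.1655 + 0.003974·8.1199 = 0.0535  (Starbucks)
  w_2 = 0.128237·1.4438 + 0.003974·22.7368 = 0.2755  (Oracle)
  w_3 = 0.128237·1.9378 + 0.003974·9.2432 = 0.2852  (Visa)
  w_4 = 0.128237·1.7039 + 0.003974·10.6348 = 0.2608  (Kellogg)
  w_5 = 0.128237·0.2910 + 0.003974·12.9699 = 0.0889  (Raytheon)
Σw_i=1.0000  μᵀw=0.1230
σ²=wᵀΣw=λ₁·μ_p+λ₂ = 0.128237·0.123 + 0.003974 = 0.019747 ≈ 0.0197


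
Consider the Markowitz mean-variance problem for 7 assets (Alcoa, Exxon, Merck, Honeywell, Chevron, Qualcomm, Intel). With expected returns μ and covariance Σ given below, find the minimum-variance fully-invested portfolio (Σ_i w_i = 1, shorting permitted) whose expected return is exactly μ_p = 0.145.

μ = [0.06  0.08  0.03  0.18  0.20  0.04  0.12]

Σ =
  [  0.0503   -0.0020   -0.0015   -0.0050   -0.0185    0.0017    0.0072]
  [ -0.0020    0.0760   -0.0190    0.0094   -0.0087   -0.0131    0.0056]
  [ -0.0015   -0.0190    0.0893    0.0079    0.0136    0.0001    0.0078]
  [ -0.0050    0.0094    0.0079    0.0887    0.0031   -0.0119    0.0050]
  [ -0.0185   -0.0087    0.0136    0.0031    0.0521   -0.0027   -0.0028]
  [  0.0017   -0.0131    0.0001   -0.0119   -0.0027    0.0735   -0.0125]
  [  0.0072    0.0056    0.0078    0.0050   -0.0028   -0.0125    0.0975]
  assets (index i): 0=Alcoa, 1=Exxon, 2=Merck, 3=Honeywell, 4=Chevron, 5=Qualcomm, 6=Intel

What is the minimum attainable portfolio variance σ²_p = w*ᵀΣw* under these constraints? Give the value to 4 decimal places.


0.0110

x=Σ⁻¹μ = [3.1963  1.5740  -0.3737  2.0206  5.3533  1.4747  1.1734]
y=Σ⁻¹𝟙 = [32.1505  21.7712  9.6061  11.1287  32.6585  21.2536  8.9553]
a=μᵀx=1.940650  b=𝟙ᵀx=14.418554  c=𝟙ᵀy=137.523858  D=ac−b²=58.991022
λ₁=(c·0.145−b)/D = (137.523858·0.145−14.418554)/58.991022 = 0.093614
λ₂=(a−b·0.145)/D = (1.940650−14.418554·0.145)/58.991022 = -0.002543
w* = 0.093614·x + -0.002543·y:
  w_0 = 0.093614·3.1963 + -0.002543·32.1505 = 0.2174  (Alcoa)
  w_1 = 0.093614·1.5740 + -0.002543·21.7712 = 0.0920  (Exxon)
  w_2 = 0.093614·-0.3737 + -0.002543·9.6061 = -0.0594  (Merck)
  w_3 = 0.093614·2.0206 + -0.002543·11.1287 = 0.1608  (Honeywell)
  w_4 = 0.093614·5.3533 + -0.002543·32.6585 = 0.4181  (Chevron)
  w_5 = 0.093614·1.4747 + -0.002543·21.2536 = 0.0840  (Qualcomm)
  w_6 = 0.093614·1.1734 + -0.002543·8.9553 = 0.0871  (Intel)
Σw_i=1.0000  μᵀw=0.1450
σ²=wᵀΣw=λ₁·μ_p+λ₂ = 0.093614·0.145 + -0.002543 = 0.011031 ≈ 0.0110


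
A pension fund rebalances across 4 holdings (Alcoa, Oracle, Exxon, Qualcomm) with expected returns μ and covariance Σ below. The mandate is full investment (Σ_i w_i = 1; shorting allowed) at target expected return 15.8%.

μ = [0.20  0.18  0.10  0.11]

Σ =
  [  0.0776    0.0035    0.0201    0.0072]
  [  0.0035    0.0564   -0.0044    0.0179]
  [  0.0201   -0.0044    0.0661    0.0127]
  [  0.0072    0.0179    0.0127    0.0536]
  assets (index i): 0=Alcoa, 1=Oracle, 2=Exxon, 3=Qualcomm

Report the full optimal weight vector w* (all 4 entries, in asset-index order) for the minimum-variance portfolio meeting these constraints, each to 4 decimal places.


p=Σ⁻¹μ = [2.1464  2.9577  0.9512  0.5508]
q=Σ⁻¹𝟙 = [8.2619  15.0429  11.7462  9.7401]
a=μᵀp=1.117379  b=𝟙ᵀp=6.606130  c=𝟙ᵀq=44.791102  D=ac−b²=6.407675
λ₁=(c·0.158−b)/D = (44.791102·0.158−6.606130)/6.407675 = 0.073484
λ₂=(a−b·0.158)/D = (1.117379−6.606130·0.158)/6.407675 = 0.011488
w* = 0.073484·p + 0.011488·q:
  w_0 = 0.073484·2.1464 + 0.011488·8.2619 = 0.2526  (Alcoa)
  w_1 = 0.073484·2.9577 + 0.011488·15.0429 = 0.3902  (Oracle)
  w_2 = 0.073484·0.9512 + 0.011488·11.7462 = 0.2048  (Exxon)
  w_3 = 0.073484·0.5508 + 0.011488·9.7401 = 0.1524  (Qualcomm)
Σw_i=1.0000  μᵀw=0.1580
σ²=wᵀΣw=λ₁·μ_p+λ₂ = 0.073484·0.158 + 0.011488 = 0.023098 ≈ 0.0231

0.2526  0.3902  0.2048  0.1524


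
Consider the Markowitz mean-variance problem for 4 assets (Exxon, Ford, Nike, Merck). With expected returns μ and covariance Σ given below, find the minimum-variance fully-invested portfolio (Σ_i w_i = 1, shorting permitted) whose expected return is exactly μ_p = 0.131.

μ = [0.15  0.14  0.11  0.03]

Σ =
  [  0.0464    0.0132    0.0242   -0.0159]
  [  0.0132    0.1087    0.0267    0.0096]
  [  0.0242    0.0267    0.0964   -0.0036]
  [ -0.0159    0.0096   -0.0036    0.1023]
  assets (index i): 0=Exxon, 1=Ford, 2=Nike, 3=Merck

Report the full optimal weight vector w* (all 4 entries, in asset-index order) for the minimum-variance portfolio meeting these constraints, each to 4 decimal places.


0.6671  0.1716  0.0258  0.1354

p=Σ⁻¹μ = [3.1720  0.8029  0.1492  0.7162]
q=Σ⁻¹𝟙 = [22.7281  4.3152  3.9597  13.0421]
a=μᵀp=0.626090  b=𝟙ᵀp=4.840172  c=𝟙ᵀq=44.045087  D=ac−b²=4.148944
λ₁=(c·0.131−b)/D = (44.045087·0.131−4.840172)/4.148944 = 0.224089
λ₂=(a−b·0.131)/D = (0.626090−4.840172·0.131)/4.148944 = -0.001921
w* = 0.224089·p + -0.001921·q:
  w_0 = 0.224089·3.1720 + -0.001921·22.7281 = 0.6671  (Exxon)
  w_1 = 0.224089·0.8029 + -0.001921·4.3152 = 0.1716  (Ford)
  w_2 = 0.224089·0.1492 + -0.001921·3.9597 = 0.0258  (Nike)
  w_3 = 0.224089·0.7162 + -0.001921·13.0421 = 0.1354  (Merck)
Σw_i=1.0000  μᵀw=0.1310
σ²=wᵀΣw=λ₁·μ_p+λ₂ = 0.224089·0.131 + -0.001921 = 0.027434 ≈ 0.0274


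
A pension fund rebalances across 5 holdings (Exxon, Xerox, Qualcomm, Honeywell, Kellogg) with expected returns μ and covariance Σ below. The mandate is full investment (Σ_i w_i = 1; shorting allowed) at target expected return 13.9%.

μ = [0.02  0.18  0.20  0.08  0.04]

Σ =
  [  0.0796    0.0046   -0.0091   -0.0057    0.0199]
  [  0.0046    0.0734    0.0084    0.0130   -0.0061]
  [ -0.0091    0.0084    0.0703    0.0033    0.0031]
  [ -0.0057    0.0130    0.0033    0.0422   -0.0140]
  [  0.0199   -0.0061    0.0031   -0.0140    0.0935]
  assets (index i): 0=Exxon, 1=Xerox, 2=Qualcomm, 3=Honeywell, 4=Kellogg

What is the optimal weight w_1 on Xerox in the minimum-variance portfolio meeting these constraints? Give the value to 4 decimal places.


g=Σ⁻¹μ = [0.3818  1.9451  2.5730  1.3423  0.5891]
h=Σ⁻¹𝟙 = [12.4814  7.7356  13.1692  25.9482  11.9920]
a=μᵀg=1.003308  b=𝟙ᵀg=6.831410  c=𝟙ᵀh=71.326392  D=ac−b²=24.894209
λ₁=(c·0.139−b)/D = (71.326392·0.139−6.831410)/24.894209 = 0.123842
λ₂=(a−b·0.139)/D = (1.003308−6.831410·0.139)/24.894209 = 0.002159
w* = 0.123842·g + 0.002159·h:
  w_0 = 0.123842·0.3818 + 0.002159·12.4814 = 0.0742  (Exxon)
  w_1 = 0.123842·1.9451 + 0.002159·7.7356 = 0.2576  (Xerox)
  w_2 = 0.123842·2.5730 + 0.002159·13.1692 = 0.3471  (Qualcomm)
  w_3 = 0.123842·1.3423 + 0.002159·25.9482 = 0.2223  (Honeywell)
  w_4 = 0.123842·0.5891 + 0.002159·11.9920 = 0.0988  (Kellogg)
Σw_i=1.0000  μᵀw=0.1390
σ²=wᵀΣw=λ₁·μ_p+λ₂ = 0.123842·0.139 + 0.002159 = 0.019373 ≈ 0.0194

0.2576


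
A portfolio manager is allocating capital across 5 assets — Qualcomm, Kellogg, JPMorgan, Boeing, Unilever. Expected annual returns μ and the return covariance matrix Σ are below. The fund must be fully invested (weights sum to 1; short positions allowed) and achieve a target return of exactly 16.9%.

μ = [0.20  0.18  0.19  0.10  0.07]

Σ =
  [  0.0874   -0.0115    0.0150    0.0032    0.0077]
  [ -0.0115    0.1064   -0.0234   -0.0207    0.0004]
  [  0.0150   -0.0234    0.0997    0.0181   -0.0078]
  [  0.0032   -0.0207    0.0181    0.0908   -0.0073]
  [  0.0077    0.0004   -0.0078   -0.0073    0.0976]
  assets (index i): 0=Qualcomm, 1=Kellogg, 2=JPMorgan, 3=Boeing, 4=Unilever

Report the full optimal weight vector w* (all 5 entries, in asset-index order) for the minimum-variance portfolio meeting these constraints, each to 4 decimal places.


0.2573  0.3017  0.2367  0.1320  0.0723

p=Σ⁻¹μ = [2.1687  2.6175  2.0230  1.2821  0.7930]
q=Σ⁻¹𝟙 = [10.1731  15.3068  10.6212  12.9272  11.1963]
a=μᵀp=1.472991  b=𝟙ᵀp=8.884323  c=𝟙ᵀq=60.224516  D=ac−b²=9.778947
λ₁=(c·0.169−b)/D = (60.224516·0.169−8.884323)/9.778947 = 0.132286
λ₂=(a−b·0.169)/D = (1.472991−8.884323·0.169)/9.778947 = -0.002910
w* = 0.132286·p + -0.002910·q:
  w_0 = 0.132286·2.1687 + -0.002910·10.1731 = 0.2573  (Qualcomm)
  w_1 = 0.132286·2.6175 + -0.002910·15.3068 = 0.3017  (Kellogg)
  w_2 = 0.132286·2.0230 + -0.002910·10.6212 = 0.2367  (JPMorgan)
  w_3 = 0.132286·1.2821 + -0.002910·12.9272 = 0.1320  (Boeing)
  w_4 = 0.132286·0.7930 + -0.002910·11.1963 = 0.0723  (Unilever)
Σw_i=1.0000  μᵀw=0.1690
σ²=wᵀΣw=λ₁·μ_p+λ₂ = 0.132286·0.169 + -0.002910 = 0.019446 ≈ 0.0194


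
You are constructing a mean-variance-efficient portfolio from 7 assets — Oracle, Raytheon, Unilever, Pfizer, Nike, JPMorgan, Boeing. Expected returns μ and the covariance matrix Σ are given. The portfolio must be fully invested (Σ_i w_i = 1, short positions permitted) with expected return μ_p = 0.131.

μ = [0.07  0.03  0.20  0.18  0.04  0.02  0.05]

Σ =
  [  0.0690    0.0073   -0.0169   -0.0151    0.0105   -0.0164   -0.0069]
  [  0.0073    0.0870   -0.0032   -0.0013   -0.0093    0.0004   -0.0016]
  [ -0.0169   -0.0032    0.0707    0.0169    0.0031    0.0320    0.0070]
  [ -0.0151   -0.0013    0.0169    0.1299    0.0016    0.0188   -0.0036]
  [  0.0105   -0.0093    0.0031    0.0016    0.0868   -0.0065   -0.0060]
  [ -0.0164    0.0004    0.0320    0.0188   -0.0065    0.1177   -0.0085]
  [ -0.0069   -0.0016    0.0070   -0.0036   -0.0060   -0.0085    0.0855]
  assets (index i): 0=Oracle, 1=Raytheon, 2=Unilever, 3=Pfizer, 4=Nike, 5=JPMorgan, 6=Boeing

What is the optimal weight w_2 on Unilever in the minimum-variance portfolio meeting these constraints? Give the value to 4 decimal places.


x=Σ⁻¹μ = [1.9381  0.3437  3.2171  1.2950  0.1131  -0.6013  0.4869]
y=Σ⁻¹𝟙 = [19.4844  11.8634  11.7637  7.5895  11.5089  8.4425  14.4937]
a=μᵀx=1.039339  b=𝟙ᵀx=6.792554  c=𝟙ᵀy=85.146195  D=ac−b²=42.356979
λ₁=(c·0.131−b)/D = (85.146195·0.131−6.792554)/42.356979 = 0.102972
λ₂=(a−b·0.131)/D = (1.039339−6.792554·0.131)/42.356979 = 0.003530
w* = 0.102972·x + 0.003530·y:
  w_0 = 0.102972·1.9381 + 0.003530·19.4844 = 0.2683  (Oracle)
  w_1 = 0.102972·0.3437 + 0.003530·11.8634 = 0.0773  (Raytheon)
  w_2 = 0.102972·3.2171 + 0.003530·11.7637 = 0.3728  (Unilever)
  w_3 = 0.102972·1.2950 + 0.003530·7.5895 = 0.1601  (Pfizer)
  w_4 = 0.102972·0.1131 + 0.003530·11.5089 = 0.0523  (Nike)
  w_5 = 0.102972·-0.6013 + 0.003530·8.4425 = -0.0321  (JPMorgan)
  w_6 = 0.102972·0.4869 + 0.003530·14.4937 = 0.1013  (Boeing)
Σw_i=1.0000  μᵀw=0.1310
σ²=wᵀΣw=λ₁·μ_p+λ₂ = 0.102972·0.131 + 0.003530 = 0.017019 ≈ 0.0170

0.3728


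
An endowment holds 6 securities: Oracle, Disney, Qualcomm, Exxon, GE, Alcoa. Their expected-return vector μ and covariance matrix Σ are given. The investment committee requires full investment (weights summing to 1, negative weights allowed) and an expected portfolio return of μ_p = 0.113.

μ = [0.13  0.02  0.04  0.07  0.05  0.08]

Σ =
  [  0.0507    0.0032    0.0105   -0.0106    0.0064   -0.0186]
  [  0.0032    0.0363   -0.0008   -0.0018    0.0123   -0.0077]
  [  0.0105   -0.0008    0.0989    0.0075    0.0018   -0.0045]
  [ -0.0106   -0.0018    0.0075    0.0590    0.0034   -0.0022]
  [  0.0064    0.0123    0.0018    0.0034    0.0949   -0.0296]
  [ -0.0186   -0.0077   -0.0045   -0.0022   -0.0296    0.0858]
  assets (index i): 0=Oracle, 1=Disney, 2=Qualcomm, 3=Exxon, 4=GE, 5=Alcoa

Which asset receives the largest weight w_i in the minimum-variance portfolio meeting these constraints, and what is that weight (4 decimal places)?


Oracle (0.5781)

x=Σ⁻¹μ = [3.5957  0.4960  -0.0361  1.8835  0.8019  2.0794]
y=Σ⁻¹𝟙 = [29.1852  27.5702  6.4741  22.4692  12.0283  25.5214]
a=μᵀx=0.814213  b=𝟙ᵀx=8.820417  c=𝟙ᵀy=123.248440  D=ac−b²=22.550754
λ₁=(c·0.113−b)/D = (123.248440·0.113−8.820417)/22.550754 = 0.226452
λ₂=(a−b·0.113)/D = (0.814213−8.820417·0.113)/22.550754 = -0.008093
w* = 0.226452·x + -0.008093·y:
  w_0 = 0.226452·3.5957 + -0.008093·29.1852 = 0.5781  (Oracle)
  w_1 = 0.226452·0.4960 + -0.008093·27.5702 = -0.1108  (Disney)
  w_2 = 0.226452·-0.0361 + -0.008093·6.4741 = -0.0606  (Qualcomm)
  w_3 = 0.226452·1.8835 + -0.008093·22.4692 = 0.2447  (Exxon)
  w_4 = 0.226452·0.8019 + -0.008093·12.0283 = 0.0843  (GE)
  w_5 = 0.226452·2.0794 + -0.008093·25.5214 = 0.2644  (Alcoa)
Σw_i=1.0000  μᵀw=0.1130
σ²=wᵀΣw=λ₁·μ_p+λ₂ = 0.226452·0.113 + -0.008093 = 0.017496 ≈ 0.0175


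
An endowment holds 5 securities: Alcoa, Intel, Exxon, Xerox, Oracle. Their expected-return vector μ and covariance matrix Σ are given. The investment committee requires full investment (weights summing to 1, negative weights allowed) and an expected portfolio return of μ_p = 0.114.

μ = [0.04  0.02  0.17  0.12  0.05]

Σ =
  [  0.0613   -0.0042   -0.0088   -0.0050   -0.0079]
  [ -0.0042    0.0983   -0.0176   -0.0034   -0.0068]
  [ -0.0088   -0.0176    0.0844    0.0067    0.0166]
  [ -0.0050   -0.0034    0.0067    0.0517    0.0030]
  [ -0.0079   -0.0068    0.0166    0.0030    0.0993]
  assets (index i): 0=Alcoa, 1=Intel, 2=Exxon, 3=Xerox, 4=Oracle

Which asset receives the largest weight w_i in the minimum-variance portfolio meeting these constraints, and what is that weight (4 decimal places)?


u=Σ⁻¹μ = [1.2089  0.7180  2.0686  2.2034  0.2365]
v=Σ⁻¹𝟙 = [22.2346  14.9664  13.7313  20.1195  9.9610]
a=μᵀu=0.690608  b=𝟙ᵀu=6.435418  c=𝟙ᵀv=81.012791  D=ac−b²=14.533486
λ₁=(c·0.114−b)/D = (81.012791·0.114−6.435418)/14.533486 = 0.192661
λ₂=(a−b·0.114)/D = (0.690608−6.435418·0.114)/14.533486 = -0.002961
w* = 0.192661·u + -0.002961·v:
  w_0 = 0.192661·1.2089 + -0.002961·22.2346 = 0.1671  (Alcoa)
  w_1 = 0.192661·0.7180 + -0.002961·14.9664 = 0.0940  (Intel)
  w_2 = 0.192661·2.0686 + -0.002961·13.7313 = 0.3579  (Exxon)
  w_3 = 0.192661·2.2034 + -0.002961·20.1195 = 0.3649  (Xerox)
  w_4 = 0.192661·0.2365 + -0.002961·9.9610 = 0.0161  (Oracle)
Σw_i=1.0000  μᵀw=0.1140
σ²=wᵀΣw=λ₁·μ_p+λ₂ = 0.192661·0.114 + -0.002961 = 0.019003 ≈ 0.0190

Xerox (0.3649)


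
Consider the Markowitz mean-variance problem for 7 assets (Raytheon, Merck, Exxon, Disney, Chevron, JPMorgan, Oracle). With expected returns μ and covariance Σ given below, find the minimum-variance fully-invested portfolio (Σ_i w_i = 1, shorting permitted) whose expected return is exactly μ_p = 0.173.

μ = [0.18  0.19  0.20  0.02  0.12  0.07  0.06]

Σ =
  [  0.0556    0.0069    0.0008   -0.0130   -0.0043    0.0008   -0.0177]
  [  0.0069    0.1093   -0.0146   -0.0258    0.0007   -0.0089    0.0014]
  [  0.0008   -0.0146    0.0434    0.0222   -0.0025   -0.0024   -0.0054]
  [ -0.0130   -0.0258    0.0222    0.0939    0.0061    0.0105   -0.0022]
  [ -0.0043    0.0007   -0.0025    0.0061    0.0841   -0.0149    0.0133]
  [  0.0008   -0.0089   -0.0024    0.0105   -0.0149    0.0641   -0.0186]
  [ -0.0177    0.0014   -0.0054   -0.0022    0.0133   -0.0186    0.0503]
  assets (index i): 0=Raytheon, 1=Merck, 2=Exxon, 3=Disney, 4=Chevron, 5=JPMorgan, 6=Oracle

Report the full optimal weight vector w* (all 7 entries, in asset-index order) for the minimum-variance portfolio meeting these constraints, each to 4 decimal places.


p=Σ⁻¹μ = [4.0930  2.4265  6.3505  -0.4420  1.7870  3.2519  3.9580]
q=Σ⁻¹𝟙 = [31.8285  15.3145  31.1771  8.4391  12.6629  32.5529  43.0599]
a=μᵀp=3.138594  b=𝟙ᵀp=21.424941  c=𝟙ᵀq=175.035014  D=ac−b²=90.335735
λ₁=(c·0.173−b)/D = (175.035014·0.173−21.424941)/90.335735 = 0.098036
λ₂=(a−b·0.173)/D = (3.138594−21.424941·0.173)/90.335735 = -0.006287
w* = 0.098036·p + -0.006287·q:
  w_0 = 0.098036·4.0930 + -0.006287·31.8285 = 0.2012  (Raytheon)
  w_1 = 0.098036·2.4265 + -0.006287·15.3145 = 0.1416  (Merck)
  w_2 = 0.098036·6.3505 + -0.006287·31.1771 = 0.4266  (Exxon)
  w_3 = 0.098036·-0.4420 + -0.006287·8.4391 = -0.0964  (Disney)
  w_4 = 0.098036·1.7870 + -0.006287·12.6629 = 0.0956  (Chevron)
  w_5 = 0.098036·3.2519 + -0.006287·32.5529 = 0.1142  (JPMorgan)
  w_6 = 0.098036·3.9580 + -0.006287·43.0599 = 0.1173  (Oracle)
Σw_i=1.0000  μᵀw=0.1730
σ²=wᵀΣw=λ₁·μ_p+λ₂ = 0.098036·0.173 + -0.006287 = 0.010673 ≈ 0.0107

0.2012  0.1416  0.4266  -0.0964  0.0956  0.1142  0.1173


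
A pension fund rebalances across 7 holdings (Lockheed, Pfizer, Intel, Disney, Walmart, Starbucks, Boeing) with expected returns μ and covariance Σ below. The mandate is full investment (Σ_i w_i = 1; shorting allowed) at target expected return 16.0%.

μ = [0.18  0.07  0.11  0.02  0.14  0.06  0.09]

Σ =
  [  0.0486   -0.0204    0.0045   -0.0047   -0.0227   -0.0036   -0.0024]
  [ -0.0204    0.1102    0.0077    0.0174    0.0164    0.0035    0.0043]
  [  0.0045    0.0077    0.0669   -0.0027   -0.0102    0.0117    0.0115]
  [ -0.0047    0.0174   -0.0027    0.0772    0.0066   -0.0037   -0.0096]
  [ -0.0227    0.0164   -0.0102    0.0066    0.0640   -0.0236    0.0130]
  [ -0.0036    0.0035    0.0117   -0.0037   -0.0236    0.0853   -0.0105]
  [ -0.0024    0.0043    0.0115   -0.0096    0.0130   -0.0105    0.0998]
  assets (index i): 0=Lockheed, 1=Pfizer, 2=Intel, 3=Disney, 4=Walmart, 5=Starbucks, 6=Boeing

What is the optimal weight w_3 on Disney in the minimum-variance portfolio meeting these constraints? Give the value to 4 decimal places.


u=Σ⁻¹μ = [6.5964  0.8461  1.4441  0.2329  5.2653  2.2691  0.4329]
v=Σ⁻¹𝟙 = [43.0980  7.6583  11.7334  13.3123  36.3292  23.2778  8.3718]
a=μᵀu=2.322346  b=𝟙ᵀu=17.086869  c=𝟙ᵀv=143.780892  D=ac−b²=41.947950
λ₁=(c·0.160−b)/D = (143.780892·0.160−17.086869)/41.947950 = 0.141081
λ₂=(a−b·0.160)/D = (2.322346−17.086869·0.160)/41.947950 = -0.009811
w* = 0.141081·u + -0.009811·v:
  w_0 = 0.141081·6.5964 + -0.009811·43.0980 = 0.5078  (Lockheed)
  w_1 = 0.141081·0.8461 + -0.009811·7.6583 = 0.0442  (Pfizer)
  w_2 = 0.141081·1.4441 + -0.009811·11.7334 = 0.0886  (Intel)
  w_3 = 0.141081·0.2329 + -0.009811·13.3123 = -0.0977  (Disney)
  w_4 = 0.141081·5.2653 + -0.009811·36.3292 = 0.3864  (Walmart)
  w_5 = 0.141081·2.2691 + -0.009811·23.2778 = 0.0918  (Starbucks)
  w_6 = 0.141081·0.4329 + -0.009811·8.3718 = -0.0211  (Boeing)
Σw_i=1.0000  μᵀw=0.1600
σ²=wᵀΣw=λ₁·μ_p+λ₂ = 0.141081·0.160 + -0.009811 = 0.012762 ≈ 0.0128

-0.0977
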